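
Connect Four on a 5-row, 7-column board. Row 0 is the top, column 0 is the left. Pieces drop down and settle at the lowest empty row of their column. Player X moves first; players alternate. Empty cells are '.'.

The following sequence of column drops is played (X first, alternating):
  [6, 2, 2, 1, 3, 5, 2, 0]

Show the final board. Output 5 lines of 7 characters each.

Move 1: X drops in col 6, lands at row 4
Move 2: O drops in col 2, lands at row 4
Move 3: X drops in col 2, lands at row 3
Move 4: O drops in col 1, lands at row 4
Move 5: X drops in col 3, lands at row 4
Move 6: O drops in col 5, lands at row 4
Move 7: X drops in col 2, lands at row 2
Move 8: O drops in col 0, lands at row 4

Answer: .......
.......
..X....
..X....
OOOX.OX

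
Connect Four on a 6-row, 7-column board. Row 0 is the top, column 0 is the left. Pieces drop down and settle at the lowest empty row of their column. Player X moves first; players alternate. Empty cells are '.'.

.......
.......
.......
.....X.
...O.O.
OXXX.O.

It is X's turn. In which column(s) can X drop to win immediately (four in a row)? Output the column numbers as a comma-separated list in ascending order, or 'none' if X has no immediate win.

Answer: 4

Derivation:
col 0: drop X → no win
col 1: drop X → no win
col 2: drop X → no win
col 3: drop X → no win
col 4: drop X → WIN!
col 5: drop X → no win
col 6: drop X → no win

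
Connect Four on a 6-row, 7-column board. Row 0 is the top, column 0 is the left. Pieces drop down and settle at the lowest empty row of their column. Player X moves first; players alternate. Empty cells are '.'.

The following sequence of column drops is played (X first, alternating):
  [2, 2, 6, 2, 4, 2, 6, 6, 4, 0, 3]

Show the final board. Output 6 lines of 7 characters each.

Answer: .......
.......
..O....
..O...O
..O.X.X
O.XXX.X

Derivation:
Move 1: X drops in col 2, lands at row 5
Move 2: O drops in col 2, lands at row 4
Move 3: X drops in col 6, lands at row 5
Move 4: O drops in col 2, lands at row 3
Move 5: X drops in col 4, lands at row 5
Move 6: O drops in col 2, lands at row 2
Move 7: X drops in col 6, lands at row 4
Move 8: O drops in col 6, lands at row 3
Move 9: X drops in col 4, lands at row 4
Move 10: O drops in col 0, lands at row 5
Move 11: X drops in col 3, lands at row 5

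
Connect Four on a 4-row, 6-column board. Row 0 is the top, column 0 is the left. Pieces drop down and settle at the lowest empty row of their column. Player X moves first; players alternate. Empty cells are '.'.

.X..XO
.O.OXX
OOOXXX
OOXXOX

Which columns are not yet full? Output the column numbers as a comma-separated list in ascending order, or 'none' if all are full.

col 0: top cell = '.' → open
col 1: top cell = 'X' → FULL
col 2: top cell = '.' → open
col 3: top cell = '.' → open
col 4: top cell = 'X' → FULL
col 5: top cell = 'O' → FULL

Answer: 0,2,3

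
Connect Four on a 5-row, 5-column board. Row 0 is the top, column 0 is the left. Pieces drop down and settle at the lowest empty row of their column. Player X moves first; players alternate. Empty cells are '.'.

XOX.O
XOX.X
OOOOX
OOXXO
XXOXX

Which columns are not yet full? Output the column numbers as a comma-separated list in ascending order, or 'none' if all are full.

Answer: 3

Derivation:
col 0: top cell = 'X' → FULL
col 1: top cell = 'O' → FULL
col 2: top cell = 'X' → FULL
col 3: top cell = '.' → open
col 4: top cell = 'O' → FULL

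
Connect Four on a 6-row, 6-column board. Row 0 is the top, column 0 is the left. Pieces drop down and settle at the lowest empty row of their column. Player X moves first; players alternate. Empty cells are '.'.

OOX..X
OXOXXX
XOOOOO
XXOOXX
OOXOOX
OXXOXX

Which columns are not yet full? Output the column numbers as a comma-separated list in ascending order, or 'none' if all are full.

col 0: top cell = 'O' → FULL
col 1: top cell = 'O' → FULL
col 2: top cell = 'X' → FULL
col 3: top cell = '.' → open
col 4: top cell = '.' → open
col 5: top cell = 'X' → FULL

Answer: 3,4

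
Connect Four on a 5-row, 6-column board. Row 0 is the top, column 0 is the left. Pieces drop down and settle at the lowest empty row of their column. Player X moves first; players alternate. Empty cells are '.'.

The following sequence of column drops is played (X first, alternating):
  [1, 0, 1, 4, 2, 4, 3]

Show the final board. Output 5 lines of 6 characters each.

Move 1: X drops in col 1, lands at row 4
Move 2: O drops in col 0, lands at row 4
Move 3: X drops in col 1, lands at row 3
Move 4: O drops in col 4, lands at row 4
Move 5: X drops in col 2, lands at row 4
Move 6: O drops in col 4, lands at row 3
Move 7: X drops in col 3, lands at row 4

Answer: ......
......
......
.X..O.
OXXXO.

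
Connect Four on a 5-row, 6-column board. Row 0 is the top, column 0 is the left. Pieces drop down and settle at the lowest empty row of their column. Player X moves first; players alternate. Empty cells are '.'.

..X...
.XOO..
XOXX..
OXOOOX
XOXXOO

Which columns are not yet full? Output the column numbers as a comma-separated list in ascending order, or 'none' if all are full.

Answer: 0,1,3,4,5

Derivation:
col 0: top cell = '.' → open
col 1: top cell = '.' → open
col 2: top cell = 'X' → FULL
col 3: top cell = '.' → open
col 4: top cell = '.' → open
col 5: top cell = '.' → open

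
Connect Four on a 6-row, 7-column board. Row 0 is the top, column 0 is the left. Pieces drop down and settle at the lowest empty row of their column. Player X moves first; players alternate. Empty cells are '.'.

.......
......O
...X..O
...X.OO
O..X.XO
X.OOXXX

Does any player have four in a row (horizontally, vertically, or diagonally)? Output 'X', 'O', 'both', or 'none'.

O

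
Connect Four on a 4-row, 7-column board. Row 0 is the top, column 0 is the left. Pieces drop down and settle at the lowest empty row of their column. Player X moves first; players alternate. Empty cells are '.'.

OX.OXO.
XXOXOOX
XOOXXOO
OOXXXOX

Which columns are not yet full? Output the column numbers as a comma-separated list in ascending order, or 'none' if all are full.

Answer: 2,6

Derivation:
col 0: top cell = 'O' → FULL
col 1: top cell = 'X' → FULL
col 2: top cell = '.' → open
col 3: top cell = 'O' → FULL
col 4: top cell = 'X' → FULL
col 5: top cell = 'O' → FULL
col 6: top cell = '.' → open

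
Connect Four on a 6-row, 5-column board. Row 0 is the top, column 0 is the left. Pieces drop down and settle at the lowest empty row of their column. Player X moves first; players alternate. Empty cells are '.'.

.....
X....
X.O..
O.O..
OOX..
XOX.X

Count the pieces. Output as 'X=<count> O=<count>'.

X=6 O=6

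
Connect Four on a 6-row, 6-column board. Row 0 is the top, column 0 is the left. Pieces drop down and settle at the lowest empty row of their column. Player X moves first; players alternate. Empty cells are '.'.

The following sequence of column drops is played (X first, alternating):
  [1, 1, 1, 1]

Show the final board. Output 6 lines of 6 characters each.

Move 1: X drops in col 1, lands at row 5
Move 2: O drops in col 1, lands at row 4
Move 3: X drops in col 1, lands at row 3
Move 4: O drops in col 1, lands at row 2

Answer: ......
......
.O....
.X....
.O....
.X....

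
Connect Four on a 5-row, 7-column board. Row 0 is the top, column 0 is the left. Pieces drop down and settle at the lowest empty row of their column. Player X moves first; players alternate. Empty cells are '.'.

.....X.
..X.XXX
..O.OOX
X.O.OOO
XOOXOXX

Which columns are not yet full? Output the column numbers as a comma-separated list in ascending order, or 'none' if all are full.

col 0: top cell = '.' → open
col 1: top cell = '.' → open
col 2: top cell = '.' → open
col 3: top cell = '.' → open
col 4: top cell = '.' → open
col 5: top cell = 'X' → FULL
col 6: top cell = '.' → open

Answer: 0,1,2,3,4,6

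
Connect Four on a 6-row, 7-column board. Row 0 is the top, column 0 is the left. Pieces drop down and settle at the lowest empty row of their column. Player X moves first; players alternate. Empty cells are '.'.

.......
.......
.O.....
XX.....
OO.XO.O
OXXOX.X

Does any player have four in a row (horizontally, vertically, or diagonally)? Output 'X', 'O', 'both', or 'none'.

none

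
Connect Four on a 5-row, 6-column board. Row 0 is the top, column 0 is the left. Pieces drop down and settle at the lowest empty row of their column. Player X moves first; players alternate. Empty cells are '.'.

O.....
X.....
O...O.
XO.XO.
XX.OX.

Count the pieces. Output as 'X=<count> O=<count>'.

X=6 O=6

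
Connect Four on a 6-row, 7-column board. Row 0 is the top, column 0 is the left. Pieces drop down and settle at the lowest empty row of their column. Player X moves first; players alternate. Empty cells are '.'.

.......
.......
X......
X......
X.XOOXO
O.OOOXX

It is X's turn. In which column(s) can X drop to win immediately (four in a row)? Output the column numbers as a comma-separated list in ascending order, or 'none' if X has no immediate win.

col 0: drop X → WIN!
col 1: drop X → no win
col 2: drop X → no win
col 3: drop X → no win
col 4: drop X → no win
col 5: drop X → no win
col 6: drop X → no win

Answer: 0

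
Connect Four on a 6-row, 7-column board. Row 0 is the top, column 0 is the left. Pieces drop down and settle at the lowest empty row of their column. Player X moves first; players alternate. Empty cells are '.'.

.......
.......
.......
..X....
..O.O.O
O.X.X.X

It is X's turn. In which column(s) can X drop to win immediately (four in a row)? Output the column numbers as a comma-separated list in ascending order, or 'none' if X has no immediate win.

col 0: drop X → no win
col 1: drop X → no win
col 2: drop X → no win
col 3: drop X → no win
col 4: drop X → no win
col 5: drop X → no win
col 6: drop X → no win

Answer: none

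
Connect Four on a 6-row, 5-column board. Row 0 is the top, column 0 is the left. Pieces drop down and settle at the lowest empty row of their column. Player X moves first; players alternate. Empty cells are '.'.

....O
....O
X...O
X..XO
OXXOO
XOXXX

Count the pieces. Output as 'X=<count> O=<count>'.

X=9 O=8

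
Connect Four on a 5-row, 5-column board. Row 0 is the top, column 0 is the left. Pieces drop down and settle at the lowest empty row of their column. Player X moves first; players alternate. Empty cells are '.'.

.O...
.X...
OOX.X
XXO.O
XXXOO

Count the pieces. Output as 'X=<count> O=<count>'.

X=8 O=7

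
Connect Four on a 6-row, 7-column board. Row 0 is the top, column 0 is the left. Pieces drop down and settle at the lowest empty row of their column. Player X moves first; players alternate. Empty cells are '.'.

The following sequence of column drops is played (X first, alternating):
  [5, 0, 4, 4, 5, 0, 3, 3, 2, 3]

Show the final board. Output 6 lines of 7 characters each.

Answer: .......
.......
.......
...O...
O..OOX.
O.XXXX.

Derivation:
Move 1: X drops in col 5, lands at row 5
Move 2: O drops in col 0, lands at row 5
Move 3: X drops in col 4, lands at row 5
Move 4: O drops in col 4, lands at row 4
Move 5: X drops in col 5, lands at row 4
Move 6: O drops in col 0, lands at row 4
Move 7: X drops in col 3, lands at row 5
Move 8: O drops in col 3, lands at row 4
Move 9: X drops in col 2, lands at row 5
Move 10: O drops in col 3, lands at row 3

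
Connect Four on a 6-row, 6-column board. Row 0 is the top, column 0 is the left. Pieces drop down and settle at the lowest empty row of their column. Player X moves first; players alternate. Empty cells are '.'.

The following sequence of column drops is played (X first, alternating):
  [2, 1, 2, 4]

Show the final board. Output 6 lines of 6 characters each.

Move 1: X drops in col 2, lands at row 5
Move 2: O drops in col 1, lands at row 5
Move 3: X drops in col 2, lands at row 4
Move 4: O drops in col 4, lands at row 5

Answer: ......
......
......
......
..X...
.OX.O.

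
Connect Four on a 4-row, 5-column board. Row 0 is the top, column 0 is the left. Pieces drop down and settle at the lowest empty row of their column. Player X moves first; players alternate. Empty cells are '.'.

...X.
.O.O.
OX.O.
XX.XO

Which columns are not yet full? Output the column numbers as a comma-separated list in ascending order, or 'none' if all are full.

Answer: 0,1,2,4

Derivation:
col 0: top cell = '.' → open
col 1: top cell = '.' → open
col 2: top cell = '.' → open
col 3: top cell = 'X' → FULL
col 4: top cell = '.' → open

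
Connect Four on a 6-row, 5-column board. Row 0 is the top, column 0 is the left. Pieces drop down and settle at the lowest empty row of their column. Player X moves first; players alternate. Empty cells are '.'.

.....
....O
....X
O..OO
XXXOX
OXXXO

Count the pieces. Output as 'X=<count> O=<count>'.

X=8 O=7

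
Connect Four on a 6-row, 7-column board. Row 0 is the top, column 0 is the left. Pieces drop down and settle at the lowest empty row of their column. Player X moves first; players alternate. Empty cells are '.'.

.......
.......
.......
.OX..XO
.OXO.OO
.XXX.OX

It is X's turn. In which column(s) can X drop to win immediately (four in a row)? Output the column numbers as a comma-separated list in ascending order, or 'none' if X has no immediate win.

Answer: 0,2,4

Derivation:
col 0: drop X → WIN!
col 1: drop X → no win
col 2: drop X → WIN!
col 3: drop X → no win
col 4: drop X → WIN!
col 5: drop X → no win
col 6: drop X → no win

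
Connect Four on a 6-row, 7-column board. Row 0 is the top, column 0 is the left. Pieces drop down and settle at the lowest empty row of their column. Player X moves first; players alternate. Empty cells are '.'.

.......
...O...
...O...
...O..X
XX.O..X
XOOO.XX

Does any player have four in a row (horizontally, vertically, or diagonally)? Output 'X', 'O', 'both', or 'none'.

O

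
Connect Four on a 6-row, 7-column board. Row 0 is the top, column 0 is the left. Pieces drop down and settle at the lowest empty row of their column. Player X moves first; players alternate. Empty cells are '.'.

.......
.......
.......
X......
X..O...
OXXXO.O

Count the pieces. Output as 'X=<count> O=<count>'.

X=5 O=4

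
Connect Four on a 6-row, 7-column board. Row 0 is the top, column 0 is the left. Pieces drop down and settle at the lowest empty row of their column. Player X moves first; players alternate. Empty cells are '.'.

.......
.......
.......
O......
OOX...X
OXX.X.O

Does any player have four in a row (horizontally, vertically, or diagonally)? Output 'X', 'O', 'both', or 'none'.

none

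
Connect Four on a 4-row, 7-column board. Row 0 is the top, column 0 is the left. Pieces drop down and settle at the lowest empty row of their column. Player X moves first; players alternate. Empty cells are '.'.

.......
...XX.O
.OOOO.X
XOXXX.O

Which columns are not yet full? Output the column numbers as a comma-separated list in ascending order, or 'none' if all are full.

col 0: top cell = '.' → open
col 1: top cell = '.' → open
col 2: top cell = '.' → open
col 3: top cell = '.' → open
col 4: top cell = '.' → open
col 5: top cell = '.' → open
col 6: top cell = '.' → open

Answer: 0,1,2,3,4,5,6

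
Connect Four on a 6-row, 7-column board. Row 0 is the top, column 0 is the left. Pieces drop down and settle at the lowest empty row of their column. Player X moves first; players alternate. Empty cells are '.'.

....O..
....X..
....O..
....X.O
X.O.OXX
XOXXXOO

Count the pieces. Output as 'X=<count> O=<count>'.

X=9 O=8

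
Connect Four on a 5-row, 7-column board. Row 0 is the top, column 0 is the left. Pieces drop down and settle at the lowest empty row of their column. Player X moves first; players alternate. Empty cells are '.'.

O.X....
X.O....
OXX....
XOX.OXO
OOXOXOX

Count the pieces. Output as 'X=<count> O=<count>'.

X=10 O=10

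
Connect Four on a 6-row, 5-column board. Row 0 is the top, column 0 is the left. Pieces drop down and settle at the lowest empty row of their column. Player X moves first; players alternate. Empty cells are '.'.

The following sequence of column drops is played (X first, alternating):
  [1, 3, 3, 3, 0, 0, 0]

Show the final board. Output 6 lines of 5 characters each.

Move 1: X drops in col 1, lands at row 5
Move 2: O drops in col 3, lands at row 5
Move 3: X drops in col 3, lands at row 4
Move 4: O drops in col 3, lands at row 3
Move 5: X drops in col 0, lands at row 5
Move 6: O drops in col 0, lands at row 4
Move 7: X drops in col 0, lands at row 3

Answer: .....
.....
.....
X..O.
O..X.
XX.O.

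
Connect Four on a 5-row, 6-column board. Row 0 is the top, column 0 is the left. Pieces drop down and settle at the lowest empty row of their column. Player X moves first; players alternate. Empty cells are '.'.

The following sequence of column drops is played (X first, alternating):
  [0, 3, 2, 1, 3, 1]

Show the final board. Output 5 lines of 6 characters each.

Answer: ......
......
......
.O.X..
XOXO..

Derivation:
Move 1: X drops in col 0, lands at row 4
Move 2: O drops in col 3, lands at row 4
Move 3: X drops in col 2, lands at row 4
Move 4: O drops in col 1, lands at row 4
Move 5: X drops in col 3, lands at row 3
Move 6: O drops in col 1, lands at row 3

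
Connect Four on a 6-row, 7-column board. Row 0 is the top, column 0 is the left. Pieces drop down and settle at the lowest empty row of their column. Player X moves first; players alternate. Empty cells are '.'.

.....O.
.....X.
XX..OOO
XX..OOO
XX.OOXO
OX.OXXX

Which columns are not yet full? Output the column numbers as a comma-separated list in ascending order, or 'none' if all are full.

col 0: top cell = '.' → open
col 1: top cell = '.' → open
col 2: top cell = '.' → open
col 3: top cell = '.' → open
col 4: top cell = '.' → open
col 5: top cell = 'O' → FULL
col 6: top cell = '.' → open

Answer: 0,1,2,3,4,6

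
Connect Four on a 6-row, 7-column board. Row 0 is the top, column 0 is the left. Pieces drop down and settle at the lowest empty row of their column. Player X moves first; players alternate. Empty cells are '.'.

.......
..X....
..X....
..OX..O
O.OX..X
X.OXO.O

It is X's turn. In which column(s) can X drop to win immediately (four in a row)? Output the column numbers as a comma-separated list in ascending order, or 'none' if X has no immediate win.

col 0: drop X → no win
col 1: drop X → no win
col 2: drop X → no win
col 3: drop X → WIN!
col 4: drop X → no win
col 5: drop X → no win
col 6: drop X → no win

Answer: 3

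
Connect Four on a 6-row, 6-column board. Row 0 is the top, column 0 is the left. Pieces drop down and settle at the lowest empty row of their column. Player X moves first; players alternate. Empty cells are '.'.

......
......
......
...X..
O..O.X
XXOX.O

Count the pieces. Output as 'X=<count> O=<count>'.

X=5 O=4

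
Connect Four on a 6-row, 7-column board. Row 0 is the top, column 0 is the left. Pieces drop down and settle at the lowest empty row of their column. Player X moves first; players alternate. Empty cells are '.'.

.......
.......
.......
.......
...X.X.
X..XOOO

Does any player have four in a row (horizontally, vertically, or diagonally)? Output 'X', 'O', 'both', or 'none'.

none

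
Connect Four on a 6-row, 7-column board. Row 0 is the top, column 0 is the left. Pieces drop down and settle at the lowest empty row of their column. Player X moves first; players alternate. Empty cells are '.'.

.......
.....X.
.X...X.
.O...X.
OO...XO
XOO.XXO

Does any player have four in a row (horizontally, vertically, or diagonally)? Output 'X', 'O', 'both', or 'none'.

X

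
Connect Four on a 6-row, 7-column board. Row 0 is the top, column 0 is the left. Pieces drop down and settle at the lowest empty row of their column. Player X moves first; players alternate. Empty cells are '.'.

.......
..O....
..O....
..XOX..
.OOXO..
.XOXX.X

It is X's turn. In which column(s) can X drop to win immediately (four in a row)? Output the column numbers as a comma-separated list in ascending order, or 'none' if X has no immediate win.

col 0: drop X → no win
col 1: drop X → no win
col 2: drop X → no win
col 3: drop X → no win
col 4: drop X → no win
col 5: drop X → WIN!
col 6: drop X → no win

Answer: 5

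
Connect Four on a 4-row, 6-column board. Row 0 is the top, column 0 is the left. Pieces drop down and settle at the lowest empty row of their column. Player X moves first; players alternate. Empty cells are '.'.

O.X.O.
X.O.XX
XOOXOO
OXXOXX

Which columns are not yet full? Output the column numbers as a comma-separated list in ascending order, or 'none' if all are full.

col 0: top cell = 'O' → FULL
col 1: top cell = '.' → open
col 2: top cell = 'X' → FULL
col 3: top cell = '.' → open
col 4: top cell = 'O' → FULL
col 5: top cell = '.' → open

Answer: 1,3,5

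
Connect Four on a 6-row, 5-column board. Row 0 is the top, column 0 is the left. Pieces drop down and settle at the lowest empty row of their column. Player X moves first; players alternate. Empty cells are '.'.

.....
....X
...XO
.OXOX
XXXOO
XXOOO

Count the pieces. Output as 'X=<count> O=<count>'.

X=9 O=8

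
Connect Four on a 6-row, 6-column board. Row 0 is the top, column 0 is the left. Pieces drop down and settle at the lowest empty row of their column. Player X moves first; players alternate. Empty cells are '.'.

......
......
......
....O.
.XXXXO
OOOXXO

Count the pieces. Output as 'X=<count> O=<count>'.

X=6 O=6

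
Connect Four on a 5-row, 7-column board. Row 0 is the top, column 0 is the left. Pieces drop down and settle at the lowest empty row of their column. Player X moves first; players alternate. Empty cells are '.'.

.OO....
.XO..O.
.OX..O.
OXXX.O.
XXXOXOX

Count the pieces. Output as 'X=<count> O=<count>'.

X=10 O=10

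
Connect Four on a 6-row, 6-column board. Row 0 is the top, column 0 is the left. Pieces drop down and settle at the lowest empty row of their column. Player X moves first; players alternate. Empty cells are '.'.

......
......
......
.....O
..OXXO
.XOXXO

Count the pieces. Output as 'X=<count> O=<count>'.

X=5 O=5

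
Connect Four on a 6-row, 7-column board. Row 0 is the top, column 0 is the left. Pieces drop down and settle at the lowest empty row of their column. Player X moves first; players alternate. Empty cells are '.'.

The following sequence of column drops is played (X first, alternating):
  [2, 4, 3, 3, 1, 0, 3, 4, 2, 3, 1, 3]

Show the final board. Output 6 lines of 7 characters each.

Answer: .......
...O...
...O...
...X...
.XXOO..
OXXXO..

Derivation:
Move 1: X drops in col 2, lands at row 5
Move 2: O drops in col 4, lands at row 5
Move 3: X drops in col 3, lands at row 5
Move 4: O drops in col 3, lands at row 4
Move 5: X drops in col 1, lands at row 5
Move 6: O drops in col 0, lands at row 5
Move 7: X drops in col 3, lands at row 3
Move 8: O drops in col 4, lands at row 4
Move 9: X drops in col 2, lands at row 4
Move 10: O drops in col 3, lands at row 2
Move 11: X drops in col 1, lands at row 4
Move 12: O drops in col 3, lands at row 1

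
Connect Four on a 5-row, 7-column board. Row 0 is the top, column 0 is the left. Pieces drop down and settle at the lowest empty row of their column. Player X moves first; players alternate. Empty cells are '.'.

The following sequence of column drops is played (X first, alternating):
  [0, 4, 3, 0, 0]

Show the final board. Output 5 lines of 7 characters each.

Move 1: X drops in col 0, lands at row 4
Move 2: O drops in col 4, lands at row 4
Move 3: X drops in col 3, lands at row 4
Move 4: O drops in col 0, lands at row 3
Move 5: X drops in col 0, lands at row 2

Answer: .......
.......
X......
O......
X..XO..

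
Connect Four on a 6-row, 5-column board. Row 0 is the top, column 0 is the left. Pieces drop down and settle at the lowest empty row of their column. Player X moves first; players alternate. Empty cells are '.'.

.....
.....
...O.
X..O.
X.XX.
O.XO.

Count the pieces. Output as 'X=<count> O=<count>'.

X=5 O=4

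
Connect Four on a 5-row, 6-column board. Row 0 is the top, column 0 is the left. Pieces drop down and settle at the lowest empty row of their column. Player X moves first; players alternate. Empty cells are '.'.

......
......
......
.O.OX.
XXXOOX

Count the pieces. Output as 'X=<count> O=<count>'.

X=5 O=4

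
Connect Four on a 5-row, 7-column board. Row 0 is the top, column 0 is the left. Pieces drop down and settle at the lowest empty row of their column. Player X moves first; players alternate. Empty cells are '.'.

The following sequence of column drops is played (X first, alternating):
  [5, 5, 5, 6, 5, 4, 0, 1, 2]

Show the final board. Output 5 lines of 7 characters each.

Move 1: X drops in col 5, lands at row 4
Move 2: O drops in col 5, lands at row 3
Move 3: X drops in col 5, lands at row 2
Move 4: O drops in col 6, lands at row 4
Move 5: X drops in col 5, lands at row 1
Move 6: O drops in col 4, lands at row 4
Move 7: X drops in col 0, lands at row 4
Move 8: O drops in col 1, lands at row 4
Move 9: X drops in col 2, lands at row 4

Answer: .......
.....X.
.....X.
.....O.
XOX.OXO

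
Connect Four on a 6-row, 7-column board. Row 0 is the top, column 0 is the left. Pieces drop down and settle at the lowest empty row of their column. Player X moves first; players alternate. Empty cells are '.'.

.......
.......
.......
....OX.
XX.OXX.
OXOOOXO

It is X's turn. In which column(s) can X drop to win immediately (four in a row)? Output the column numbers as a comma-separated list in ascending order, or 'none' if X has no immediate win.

Answer: 5

Derivation:
col 0: drop X → no win
col 1: drop X → no win
col 2: drop X → no win
col 3: drop X → no win
col 4: drop X → no win
col 5: drop X → WIN!
col 6: drop X → no win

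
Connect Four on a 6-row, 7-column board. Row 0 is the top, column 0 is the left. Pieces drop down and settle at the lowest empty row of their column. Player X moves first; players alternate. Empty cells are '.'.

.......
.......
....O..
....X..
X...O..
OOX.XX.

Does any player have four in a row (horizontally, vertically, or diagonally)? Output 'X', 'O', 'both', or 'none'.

none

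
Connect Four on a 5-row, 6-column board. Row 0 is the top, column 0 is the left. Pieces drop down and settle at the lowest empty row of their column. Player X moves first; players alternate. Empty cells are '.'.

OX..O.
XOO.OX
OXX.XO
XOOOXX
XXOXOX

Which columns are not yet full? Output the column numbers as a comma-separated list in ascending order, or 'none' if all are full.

col 0: top cell = 'O' → FULL
col 1: top cell = 'X' → FULL
col 2: top cell = '.' → open
col 3: top cell = '.' → open
col 4: top cell = 'O' → FULL
col 5: top cell = '.' → open

Answer: 2,3,5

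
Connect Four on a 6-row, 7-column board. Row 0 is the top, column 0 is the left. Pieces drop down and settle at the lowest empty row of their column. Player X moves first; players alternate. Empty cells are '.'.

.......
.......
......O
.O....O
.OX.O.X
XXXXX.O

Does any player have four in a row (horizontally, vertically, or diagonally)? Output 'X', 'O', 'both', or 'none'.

X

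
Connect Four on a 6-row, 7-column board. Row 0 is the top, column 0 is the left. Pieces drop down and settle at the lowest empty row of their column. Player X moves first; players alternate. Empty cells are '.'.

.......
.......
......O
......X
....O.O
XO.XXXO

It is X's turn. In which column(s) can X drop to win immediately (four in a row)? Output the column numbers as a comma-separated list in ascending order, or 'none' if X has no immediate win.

col 0: drop X → no win
col 1: drop X → no win
col 2: drop X → WIN!
col 3: drop X → no win
col 4: drop X → no win
col 5: drop X → no win
col 6: drop X → no win

Answer: 2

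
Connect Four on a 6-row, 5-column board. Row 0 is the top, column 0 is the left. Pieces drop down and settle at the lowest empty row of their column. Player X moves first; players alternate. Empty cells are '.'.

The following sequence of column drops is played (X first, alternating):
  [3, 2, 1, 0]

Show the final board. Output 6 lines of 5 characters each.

Answer: .....
.....
.....
.....
.....
OXOX.

Derivation:
Move 1: X drops in col 3, lands at row 5
Move 2: O drops in col 2, lands at row 5
Move 3: X drops in col 1, lands at row 5
Move 4: O drops in col 0, lands at row 5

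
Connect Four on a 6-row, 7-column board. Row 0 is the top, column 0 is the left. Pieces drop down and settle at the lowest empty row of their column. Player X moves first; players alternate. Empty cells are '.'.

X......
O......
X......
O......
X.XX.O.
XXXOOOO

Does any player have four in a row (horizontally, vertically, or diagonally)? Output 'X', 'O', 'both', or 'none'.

O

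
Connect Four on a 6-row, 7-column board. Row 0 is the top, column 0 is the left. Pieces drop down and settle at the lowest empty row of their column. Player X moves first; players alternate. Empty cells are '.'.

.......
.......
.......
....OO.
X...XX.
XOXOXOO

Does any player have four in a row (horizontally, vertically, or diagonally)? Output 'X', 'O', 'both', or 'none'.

none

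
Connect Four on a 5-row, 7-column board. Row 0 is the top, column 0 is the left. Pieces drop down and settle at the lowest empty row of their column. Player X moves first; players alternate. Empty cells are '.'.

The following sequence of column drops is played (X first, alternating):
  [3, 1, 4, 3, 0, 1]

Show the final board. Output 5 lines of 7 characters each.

Move 1: X drops in col 3, lands at row 4
Move 2: O drops in col 1, lands at row 4
Move 3: X drops in col 4, lands at row 4
Move 4: O drops in col 3, lands at row 3
Move 5: X drops in col 0, lands at row 4
Move 6: O drops in col 1, lands at row 3

Answer: .......
.......
.......
.O.O...
XO.XX..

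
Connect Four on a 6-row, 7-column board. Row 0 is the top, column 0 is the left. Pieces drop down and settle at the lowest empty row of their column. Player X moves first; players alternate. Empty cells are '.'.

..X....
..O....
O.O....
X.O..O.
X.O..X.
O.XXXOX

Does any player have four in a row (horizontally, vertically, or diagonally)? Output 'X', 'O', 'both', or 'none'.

O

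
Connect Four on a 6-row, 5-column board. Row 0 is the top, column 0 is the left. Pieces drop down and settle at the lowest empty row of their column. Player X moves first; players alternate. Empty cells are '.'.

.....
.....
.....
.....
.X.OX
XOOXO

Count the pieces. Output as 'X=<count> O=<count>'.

X=4 O=4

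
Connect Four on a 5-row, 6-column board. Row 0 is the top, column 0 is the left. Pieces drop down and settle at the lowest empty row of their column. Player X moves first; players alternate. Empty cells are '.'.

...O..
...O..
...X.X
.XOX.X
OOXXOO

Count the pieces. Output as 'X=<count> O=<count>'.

X=7 O=7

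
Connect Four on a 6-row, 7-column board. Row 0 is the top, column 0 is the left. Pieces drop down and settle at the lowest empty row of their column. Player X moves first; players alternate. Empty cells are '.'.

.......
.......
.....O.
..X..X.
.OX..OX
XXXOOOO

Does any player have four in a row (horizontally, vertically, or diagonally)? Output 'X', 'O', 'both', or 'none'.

O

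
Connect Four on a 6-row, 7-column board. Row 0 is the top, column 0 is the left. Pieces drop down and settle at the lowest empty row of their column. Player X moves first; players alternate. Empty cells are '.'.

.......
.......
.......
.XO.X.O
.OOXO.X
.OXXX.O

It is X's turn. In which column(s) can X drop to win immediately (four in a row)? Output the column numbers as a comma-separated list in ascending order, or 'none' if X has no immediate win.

Answer: 5

Derivation:
col 0: drop X → no win
col 1: drop X → no win
col 2: drop X → no win
col 3: drop X → no win
col 4: drop X → no win
col 5: drop X → WIN!
col 6: drop X → no win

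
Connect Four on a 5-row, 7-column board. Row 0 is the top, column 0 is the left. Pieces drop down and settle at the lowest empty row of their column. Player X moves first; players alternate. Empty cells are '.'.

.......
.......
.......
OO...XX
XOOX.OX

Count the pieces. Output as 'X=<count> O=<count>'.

X=5 O=5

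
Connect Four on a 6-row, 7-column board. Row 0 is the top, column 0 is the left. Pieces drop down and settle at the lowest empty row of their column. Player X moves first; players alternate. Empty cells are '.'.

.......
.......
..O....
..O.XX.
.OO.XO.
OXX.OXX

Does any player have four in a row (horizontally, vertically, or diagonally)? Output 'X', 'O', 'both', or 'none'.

none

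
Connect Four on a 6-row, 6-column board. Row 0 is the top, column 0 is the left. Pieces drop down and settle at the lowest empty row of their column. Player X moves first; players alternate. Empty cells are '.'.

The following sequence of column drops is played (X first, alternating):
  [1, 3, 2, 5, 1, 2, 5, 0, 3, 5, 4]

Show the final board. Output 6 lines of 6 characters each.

Answer: ......
......
......
.....O
.XOX.X
OXXOXO

Derivation:
Move 1: X drops in col 1, lands at row 5
Move 2: O drops in col 3, lands at row 5
Move 3: X drops in col 2, lands at row 5
Move 4: O drops in col 5, lands at row 5
Move 5: X drops in col 1, lands at row 4
Move 6: O drops in col 2, lands at row 4
Move 7: X drops in col 5, lands at row 4
Move 8: O drops in col 0, lands at row 5
Move 9: X drops in col 3, lands at row 4
Move 10: O drops in col 5, lands at row 3
Move 11: X drops in col 4, lands at row 5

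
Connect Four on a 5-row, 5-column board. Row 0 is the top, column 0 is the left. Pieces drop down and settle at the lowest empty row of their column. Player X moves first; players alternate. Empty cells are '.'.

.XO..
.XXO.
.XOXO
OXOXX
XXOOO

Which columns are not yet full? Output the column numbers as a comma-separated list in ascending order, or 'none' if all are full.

col 0: top cell = '.' → open
col 1: top cell = 'X' → FULL
col 2: top cell = 'O' → FULL
col 3: top cell = '.' → open
col 4: top cell = '.' → open

Answer: 0,3,4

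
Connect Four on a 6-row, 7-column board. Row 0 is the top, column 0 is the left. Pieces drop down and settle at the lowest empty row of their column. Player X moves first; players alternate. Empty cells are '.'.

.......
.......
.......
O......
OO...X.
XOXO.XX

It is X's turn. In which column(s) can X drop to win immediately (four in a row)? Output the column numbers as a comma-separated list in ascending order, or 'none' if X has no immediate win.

Answer: none

Derivation:
col 0: drop X → no win
col 1: drop X → no win
col 2: drop X → no win
col 3: drop X → no win
col 4: drop X → no win
col 5: drop X → no win
col 6: drop X → no win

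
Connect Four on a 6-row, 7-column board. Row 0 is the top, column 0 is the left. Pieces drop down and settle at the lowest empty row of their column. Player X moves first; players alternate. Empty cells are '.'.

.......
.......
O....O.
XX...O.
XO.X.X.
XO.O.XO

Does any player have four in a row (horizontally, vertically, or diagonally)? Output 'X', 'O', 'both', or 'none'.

none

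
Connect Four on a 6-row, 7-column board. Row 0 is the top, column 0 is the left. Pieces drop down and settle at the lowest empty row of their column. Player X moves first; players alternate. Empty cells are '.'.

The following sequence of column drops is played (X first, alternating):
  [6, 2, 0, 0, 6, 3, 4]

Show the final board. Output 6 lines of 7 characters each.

Answer: .......
.......
.......
.......
O.....X
X.OOX.X

Derivation:
Move 1: X drops in col 6, lands at row 5
Move 2: O drops in col 2, lands at row 5
Move 3: X drops in col 0, lands at row 5
Move 4: O drops in col 0, lands at row 4
Move 5: X drops in col 6, lands at row 4
Move 6: O drops in col 3, lands at row 5
Move 7: X drops in col 4, lands at row 5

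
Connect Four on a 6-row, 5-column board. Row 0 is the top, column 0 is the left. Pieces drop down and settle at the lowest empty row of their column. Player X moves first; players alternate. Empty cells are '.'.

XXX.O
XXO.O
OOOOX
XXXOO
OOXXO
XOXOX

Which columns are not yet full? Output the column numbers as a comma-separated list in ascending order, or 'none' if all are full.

Answer: 3

Derivation:
col 0: top cell = 'X' → FULL
col 1: top cell = 'X' → FULL
col 2: top cell = 'X' → FULL
col 3: top cell = '.' → open
col 4: top cell = 'O' → FULL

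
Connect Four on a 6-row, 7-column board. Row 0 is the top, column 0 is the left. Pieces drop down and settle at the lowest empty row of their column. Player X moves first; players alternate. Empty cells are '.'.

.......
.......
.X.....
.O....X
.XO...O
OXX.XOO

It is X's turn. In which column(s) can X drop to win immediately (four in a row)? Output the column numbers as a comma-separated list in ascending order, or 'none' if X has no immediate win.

col 0: drop X → no win
col 1: drop X → no win
col 2: drop X → no win
col 3: drop X → WIN!
col 4: drop X → no win
col 5: drop X → no win
col 6: drop X → no win

Answer: 3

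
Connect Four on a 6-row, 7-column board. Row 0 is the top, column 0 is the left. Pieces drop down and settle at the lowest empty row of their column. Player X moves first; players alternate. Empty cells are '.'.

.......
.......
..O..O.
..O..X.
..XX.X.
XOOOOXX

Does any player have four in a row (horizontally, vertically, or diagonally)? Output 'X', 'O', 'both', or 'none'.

O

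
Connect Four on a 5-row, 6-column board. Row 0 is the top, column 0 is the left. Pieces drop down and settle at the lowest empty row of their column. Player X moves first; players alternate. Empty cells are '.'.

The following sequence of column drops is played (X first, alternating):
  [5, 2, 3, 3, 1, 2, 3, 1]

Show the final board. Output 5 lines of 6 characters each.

Move 1: X drops in col 5, lands at row 4
Move 2: O drops in col 2, lands at row 4
Move 3: X drops in col 3, lands at row 4
Move 4: O drops in col 3, lands at row 3
Move 5: X drops in col 1, lands at row 4
Move 6: O drops in col 2, lands at row 3
Move 7: X drops in col 3, lands at row 2
Move 8: O drops in col 1, lands at row 3

Answer: ......
......
...X..
.OOO..
.XOX.X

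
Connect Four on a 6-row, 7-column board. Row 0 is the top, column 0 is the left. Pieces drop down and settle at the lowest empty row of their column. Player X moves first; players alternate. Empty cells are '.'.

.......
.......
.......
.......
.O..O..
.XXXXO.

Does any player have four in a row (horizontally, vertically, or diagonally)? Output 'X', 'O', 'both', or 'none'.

X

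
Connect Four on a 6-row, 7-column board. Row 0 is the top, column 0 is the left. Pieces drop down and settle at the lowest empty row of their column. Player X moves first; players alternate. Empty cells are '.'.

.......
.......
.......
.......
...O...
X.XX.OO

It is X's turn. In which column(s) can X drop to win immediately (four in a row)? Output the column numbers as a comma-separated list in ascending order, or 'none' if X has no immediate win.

col 0: drop X → no win
col 1: drop X → WIN!
col 2: drop X → no win
col 3: drop X → no win
col 4: drop X → no win
col 5: drop X → no win
col 6: drop X → no win

Answer: 1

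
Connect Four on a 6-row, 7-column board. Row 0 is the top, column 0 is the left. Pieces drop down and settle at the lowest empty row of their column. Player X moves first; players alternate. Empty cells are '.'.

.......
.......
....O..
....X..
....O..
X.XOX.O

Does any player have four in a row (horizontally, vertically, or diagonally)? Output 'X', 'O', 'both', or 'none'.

none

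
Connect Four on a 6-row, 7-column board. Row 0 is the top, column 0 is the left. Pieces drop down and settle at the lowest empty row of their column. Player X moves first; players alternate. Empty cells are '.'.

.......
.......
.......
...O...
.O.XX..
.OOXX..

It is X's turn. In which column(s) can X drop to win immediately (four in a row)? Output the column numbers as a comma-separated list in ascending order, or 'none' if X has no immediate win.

col 0: drop X → no win
col 1: drop X → no win
col 2: drop X → no win
col 3: drop X → no win
col 4: drop X → no win
col 5: drop X → no win
col 6: drop X → no win

Answer: none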